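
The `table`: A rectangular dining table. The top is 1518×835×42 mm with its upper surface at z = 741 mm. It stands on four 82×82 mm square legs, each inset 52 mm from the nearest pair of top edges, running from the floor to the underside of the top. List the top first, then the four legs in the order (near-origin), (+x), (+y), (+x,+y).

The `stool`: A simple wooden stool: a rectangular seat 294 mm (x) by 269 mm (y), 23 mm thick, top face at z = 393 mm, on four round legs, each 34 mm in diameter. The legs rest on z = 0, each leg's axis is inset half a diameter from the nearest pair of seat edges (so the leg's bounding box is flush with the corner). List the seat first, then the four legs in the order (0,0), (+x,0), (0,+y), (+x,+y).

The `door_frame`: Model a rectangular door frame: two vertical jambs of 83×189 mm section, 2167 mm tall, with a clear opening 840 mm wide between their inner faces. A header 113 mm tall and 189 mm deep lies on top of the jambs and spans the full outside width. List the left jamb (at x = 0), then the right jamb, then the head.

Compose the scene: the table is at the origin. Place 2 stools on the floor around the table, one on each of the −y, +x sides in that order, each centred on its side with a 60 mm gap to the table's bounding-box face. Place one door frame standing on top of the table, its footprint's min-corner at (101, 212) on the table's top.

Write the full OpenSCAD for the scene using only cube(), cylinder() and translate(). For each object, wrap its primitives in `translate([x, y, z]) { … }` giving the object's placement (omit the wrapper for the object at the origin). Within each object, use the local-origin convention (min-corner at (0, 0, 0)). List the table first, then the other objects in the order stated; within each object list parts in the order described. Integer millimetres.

translate([0, 0, 699]) cube([1518, 835, 42]);
translate([52, 52, 0]) cube([82, 82, 699]);
translate([1384, 52, 0]) cube([82, 82, 699]);
translate([52, 701, 0]) cube([82, 82, 699]);
translate([1384, 701, 0]) cube([82, 82, 699]);
translate([612, -329, 0]) {
  translate([0, 0, 370]) cube([294, 269, 23]);
  translate([17, 17, 0]) cylinder(h = 370, r = 17);
  translate([277, 17, 0]) cylinder(h = 370, r = 17);
  translate([17, 252, 0]) cylinder(h = 370, r = 17);
  translate([277, 252, 0]) cylinder(h = 370, r = 17);
}
translate([1578, 283, 0]) {
  translate([0, 0, 370]) cube([294, 269, 23]);
  translate([17, 17, 0]) cylinder(h = 370, r = 17);
  translate([277, 17, 0]) cylinder(h = 370, r = 17);
  translate([17, 252, 0]) cylinder(h = 370, r = 17);
  translate([277, 252, 0]) cylinder(h = 370, r = 17);
}
translate([101, 212, 741]) {
  cube([83, 189, 2167]);
  translate([923, 0, 0]) cube([83, 189, 2167]);
  translate([0, 0, 2167]) cube([1006, 189, 113]);
}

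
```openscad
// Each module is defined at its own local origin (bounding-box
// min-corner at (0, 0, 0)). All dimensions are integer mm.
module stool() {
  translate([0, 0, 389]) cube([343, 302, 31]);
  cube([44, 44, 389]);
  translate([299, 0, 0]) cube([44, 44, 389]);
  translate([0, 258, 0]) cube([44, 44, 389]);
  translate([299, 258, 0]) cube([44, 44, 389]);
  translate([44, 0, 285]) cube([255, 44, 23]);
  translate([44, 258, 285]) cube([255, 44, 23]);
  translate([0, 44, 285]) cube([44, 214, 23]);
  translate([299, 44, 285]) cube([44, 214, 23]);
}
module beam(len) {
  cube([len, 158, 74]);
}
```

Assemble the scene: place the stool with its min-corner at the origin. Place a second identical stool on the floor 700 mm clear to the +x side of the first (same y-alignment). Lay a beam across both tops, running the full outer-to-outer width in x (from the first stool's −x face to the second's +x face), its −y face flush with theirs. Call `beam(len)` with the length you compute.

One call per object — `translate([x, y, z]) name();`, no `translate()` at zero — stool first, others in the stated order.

stool();
translate([1043, 0, 0]) stool();
translate([0, 0, 420]) beam(1386);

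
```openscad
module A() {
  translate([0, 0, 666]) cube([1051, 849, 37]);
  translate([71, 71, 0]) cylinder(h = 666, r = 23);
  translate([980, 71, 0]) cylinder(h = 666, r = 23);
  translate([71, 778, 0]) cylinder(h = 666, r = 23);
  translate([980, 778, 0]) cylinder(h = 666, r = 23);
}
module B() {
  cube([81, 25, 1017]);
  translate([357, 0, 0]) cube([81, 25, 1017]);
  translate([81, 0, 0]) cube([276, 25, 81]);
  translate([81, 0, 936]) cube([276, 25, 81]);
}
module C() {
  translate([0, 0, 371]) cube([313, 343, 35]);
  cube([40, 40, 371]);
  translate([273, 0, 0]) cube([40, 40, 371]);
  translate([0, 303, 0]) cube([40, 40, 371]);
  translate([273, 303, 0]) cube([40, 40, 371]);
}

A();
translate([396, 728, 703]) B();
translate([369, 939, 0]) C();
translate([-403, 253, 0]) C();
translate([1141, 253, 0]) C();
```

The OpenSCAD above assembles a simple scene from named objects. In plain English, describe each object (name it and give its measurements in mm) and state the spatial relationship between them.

A is a table: top 1051 mm (x) × 849 mm (y), 37 mm thick, upper face at z = 703 mm, on four round legs of 46 mm diameter, each leg's bounding box inset 48 mm from the nearest pair of top edges, running from z = 0 to the bottom of the top.

B is a picture frame with a 276×855 mm rectangular opening (x by z) and a uniform 81 mm border on every side. Frame depth is 25 mm along y. It is built from two vertical stiles running the full outside height and two horizontal rails spanning the gap between the stiles.

C is a four-legged stool. The seat is a 313×343×35 mm slab whose top surface is at z = 406 mm; four square legs, each 40×40 mm in cross-section, run from the floor (z = 0) to the underside of the seat, each flush with a corner of the seat.

The picture frame is on top of the table. Three stools sit around the table at the +y, −x, +x sides.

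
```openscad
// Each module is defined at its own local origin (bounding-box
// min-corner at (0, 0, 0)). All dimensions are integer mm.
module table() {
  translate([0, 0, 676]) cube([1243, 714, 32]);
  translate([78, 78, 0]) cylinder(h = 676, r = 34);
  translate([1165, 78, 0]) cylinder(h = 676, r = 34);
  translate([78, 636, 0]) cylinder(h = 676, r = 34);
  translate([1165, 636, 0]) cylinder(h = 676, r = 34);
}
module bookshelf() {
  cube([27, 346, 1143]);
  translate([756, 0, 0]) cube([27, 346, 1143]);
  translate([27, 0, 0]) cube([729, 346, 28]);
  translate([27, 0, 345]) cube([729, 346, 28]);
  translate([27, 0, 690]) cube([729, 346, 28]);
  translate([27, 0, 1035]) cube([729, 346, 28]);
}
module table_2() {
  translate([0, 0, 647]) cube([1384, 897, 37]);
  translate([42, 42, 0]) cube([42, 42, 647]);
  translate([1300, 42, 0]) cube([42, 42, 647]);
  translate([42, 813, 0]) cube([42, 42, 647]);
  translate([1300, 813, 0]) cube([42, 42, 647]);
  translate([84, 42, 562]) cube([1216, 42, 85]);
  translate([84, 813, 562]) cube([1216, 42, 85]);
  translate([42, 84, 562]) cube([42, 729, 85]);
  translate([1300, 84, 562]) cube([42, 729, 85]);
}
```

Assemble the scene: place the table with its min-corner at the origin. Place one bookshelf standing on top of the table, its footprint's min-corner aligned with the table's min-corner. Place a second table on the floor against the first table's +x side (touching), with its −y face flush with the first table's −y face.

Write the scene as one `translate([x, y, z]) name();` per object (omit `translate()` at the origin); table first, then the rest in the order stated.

table();
translate([0, 0, 708]) bookshelf();
translate([1243, 0, 0]) table_2();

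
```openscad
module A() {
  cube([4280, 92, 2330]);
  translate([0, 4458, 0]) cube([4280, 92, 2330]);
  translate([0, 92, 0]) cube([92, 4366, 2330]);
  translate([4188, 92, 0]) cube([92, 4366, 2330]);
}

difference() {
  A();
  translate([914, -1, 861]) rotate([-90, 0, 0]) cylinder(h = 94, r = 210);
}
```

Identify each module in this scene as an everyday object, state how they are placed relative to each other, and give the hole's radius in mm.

A is a house frame. The house frame has a circular hole through its front wall. The hole's radius is 210 mm.

The subtracted cylinder has r = 210 mm.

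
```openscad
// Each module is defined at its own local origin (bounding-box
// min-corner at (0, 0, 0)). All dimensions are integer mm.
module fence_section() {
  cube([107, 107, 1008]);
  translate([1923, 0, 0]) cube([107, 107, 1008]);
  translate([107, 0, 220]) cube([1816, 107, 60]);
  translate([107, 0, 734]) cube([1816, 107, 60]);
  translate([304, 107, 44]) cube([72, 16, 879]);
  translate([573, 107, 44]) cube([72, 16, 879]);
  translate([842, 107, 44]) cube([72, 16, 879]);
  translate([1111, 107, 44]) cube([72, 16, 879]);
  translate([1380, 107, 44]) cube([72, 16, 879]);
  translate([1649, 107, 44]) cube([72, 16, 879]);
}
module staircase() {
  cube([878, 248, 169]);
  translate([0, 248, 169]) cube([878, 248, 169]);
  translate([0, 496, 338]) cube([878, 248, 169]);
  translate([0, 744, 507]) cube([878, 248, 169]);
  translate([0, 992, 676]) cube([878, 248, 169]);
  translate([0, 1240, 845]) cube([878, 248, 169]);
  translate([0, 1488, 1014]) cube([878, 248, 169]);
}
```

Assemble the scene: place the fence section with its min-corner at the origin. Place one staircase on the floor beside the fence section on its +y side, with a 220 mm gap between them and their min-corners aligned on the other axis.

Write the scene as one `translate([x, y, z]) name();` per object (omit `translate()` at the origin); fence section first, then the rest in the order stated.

fence_section();
translate([0, 343, 0]) staircase();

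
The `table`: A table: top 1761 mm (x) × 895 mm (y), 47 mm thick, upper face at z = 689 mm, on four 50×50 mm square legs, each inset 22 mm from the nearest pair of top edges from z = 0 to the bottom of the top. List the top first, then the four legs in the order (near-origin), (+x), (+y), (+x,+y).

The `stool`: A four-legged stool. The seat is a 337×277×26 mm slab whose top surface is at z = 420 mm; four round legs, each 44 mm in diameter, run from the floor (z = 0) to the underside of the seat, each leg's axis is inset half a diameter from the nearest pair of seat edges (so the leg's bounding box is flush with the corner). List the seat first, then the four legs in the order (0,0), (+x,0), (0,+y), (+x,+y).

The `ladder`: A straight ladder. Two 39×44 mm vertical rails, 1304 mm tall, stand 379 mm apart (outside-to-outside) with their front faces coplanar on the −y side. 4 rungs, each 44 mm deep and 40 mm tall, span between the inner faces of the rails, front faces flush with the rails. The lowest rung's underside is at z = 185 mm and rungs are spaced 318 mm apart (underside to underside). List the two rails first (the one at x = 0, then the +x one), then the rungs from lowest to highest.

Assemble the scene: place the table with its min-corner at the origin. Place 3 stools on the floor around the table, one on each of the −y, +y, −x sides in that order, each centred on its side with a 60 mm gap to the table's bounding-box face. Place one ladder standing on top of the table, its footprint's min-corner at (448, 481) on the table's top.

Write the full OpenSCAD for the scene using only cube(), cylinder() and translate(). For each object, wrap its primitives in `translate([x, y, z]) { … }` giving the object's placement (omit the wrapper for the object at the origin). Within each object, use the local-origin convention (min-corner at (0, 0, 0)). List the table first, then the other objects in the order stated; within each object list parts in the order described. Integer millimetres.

translate([0, 0, 642]) cube([1761, 895, 47]);
translate([22, 22, 0]) cube([50, 50, 642]);
translate([1689, 22, 0]) cube([50, 50, 642]);
translate([22, 823, 0]) cube([50, 50, 642]);
translate([1689, 823, 0]) cube([50, 50, 642]);
translate([712, -337, 0]) {
  translate([0, 0, 394]) cube([337, 277, 26]);
  translate([22, 22, 0]) cylinder(h = 394, r = 22);
  translate([315, 22, 0]) cylinder(h = 394, r = 22);
  translate([22, 255, 0]) cylinder(h = 394, r = 22);
  translate([315, 255, 0]) cylinder(h = 394, r = 22);
}
translate([712, 955, 0]) {
  translate([0, 0, 394]) cube([337, 277, 26]);
  translate([22, 22, 0]) cylinder(h = 394, r = 22);
  translate([315, 22, 0]) cylinder(h = 394, r = 22);
  translate([22, 255, 0]) cylinder(h = 394, r = 22);
  translate([315, 255, 0]) cylinder(h = 394, r = 22);
}
translate([-397, 309, 0]) {
  translate([0, 0, 394]) cube([337, 277, 26]);
  translate([22, 22, 0]) cylinder(h = 394, r = 22);
  translate([315, 22, 0]) cylinder(h = 394, r = 22);
  translate([22, 255, 0]) cylinder(h = 394, r = 22);
  translate([315, 255, 0]) cylinder(h = 394, r = 22);
}
translate([448, 481, 689]) {
  cube([39, 44, 1304]);
  translate([340, 0, 0]) cube([39, 44, 1304]);
  translate([39, 0, 185]) cube([301, 44, 40]);
  translate([39, 0, 503]) cube([301, 44, 40]);
  translate([39, 0, 821]) cube([301, 44, 40]);
  translate([39, 0, 1139]) cube([301, 44, 40]);
}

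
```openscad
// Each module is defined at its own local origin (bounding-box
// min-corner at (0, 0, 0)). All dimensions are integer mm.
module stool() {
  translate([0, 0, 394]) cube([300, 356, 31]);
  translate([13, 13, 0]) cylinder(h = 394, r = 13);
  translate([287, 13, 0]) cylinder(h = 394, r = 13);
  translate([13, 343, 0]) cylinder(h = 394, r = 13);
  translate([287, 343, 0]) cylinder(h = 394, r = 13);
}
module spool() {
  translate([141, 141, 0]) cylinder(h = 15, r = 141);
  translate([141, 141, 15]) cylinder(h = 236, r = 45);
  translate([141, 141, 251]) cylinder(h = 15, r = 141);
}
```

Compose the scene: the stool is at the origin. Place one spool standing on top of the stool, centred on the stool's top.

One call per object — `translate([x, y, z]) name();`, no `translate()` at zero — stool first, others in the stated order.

stool();
translate([9, 37, 425]) spool();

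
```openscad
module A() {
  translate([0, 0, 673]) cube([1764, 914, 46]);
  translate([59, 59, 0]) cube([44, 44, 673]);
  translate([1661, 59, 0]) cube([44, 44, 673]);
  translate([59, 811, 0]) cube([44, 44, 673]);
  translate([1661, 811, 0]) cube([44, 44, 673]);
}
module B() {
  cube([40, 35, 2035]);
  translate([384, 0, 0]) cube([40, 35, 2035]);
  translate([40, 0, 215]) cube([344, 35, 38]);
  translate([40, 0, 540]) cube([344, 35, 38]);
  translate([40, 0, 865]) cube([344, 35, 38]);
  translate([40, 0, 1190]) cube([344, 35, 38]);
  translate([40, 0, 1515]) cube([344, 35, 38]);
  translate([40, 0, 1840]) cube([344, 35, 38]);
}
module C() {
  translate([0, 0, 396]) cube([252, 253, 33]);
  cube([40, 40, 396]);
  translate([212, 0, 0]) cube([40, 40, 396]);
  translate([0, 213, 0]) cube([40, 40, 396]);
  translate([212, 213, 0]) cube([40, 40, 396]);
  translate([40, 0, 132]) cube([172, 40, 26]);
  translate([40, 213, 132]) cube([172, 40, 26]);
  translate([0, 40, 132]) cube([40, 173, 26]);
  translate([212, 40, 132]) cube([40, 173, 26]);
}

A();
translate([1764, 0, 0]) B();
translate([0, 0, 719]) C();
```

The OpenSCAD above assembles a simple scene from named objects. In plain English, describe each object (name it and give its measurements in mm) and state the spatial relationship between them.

A is a table with a 1764×914 mm rectangular top, 46 mm thick, top surface at z = 719 mm, supported by four 44×44 mm square legs, each inset 59 mm from the nearest pair of top edges, running from the floor.

B is a straight ladder. Two 40×35 mm vertical rails, 2035 mm tall, stand 424 mm apart (outside-to-outside) with their front faces coplanar on the −y side. 6 rungs, each 35 mm deep and 38 mm tall, span between the inner faces of the rails, front faces flush with the rails. The lowest rung's underside is at z = 215 mm and rungs are spaced 325 mm apart (underside to underside).

C is a four-legged stool. The seat is 252×253 mm, 33 mm thick, top at z = 429 mm. It stands on four square legs, each 40×40 mm in cross-section, from z = 0 to the seat underside, each flush with a corner of the seat. Four stretchers, 40 mm wide and 26 mm tall, connect adjacent legs with their undersides at z = 132 mm, each running between the inner faces of the legs it joins and aligned with the legs' outer faces on the other axis.

The ladder is against the table's +x side, with their −y faces flush. The stool is on top of the table.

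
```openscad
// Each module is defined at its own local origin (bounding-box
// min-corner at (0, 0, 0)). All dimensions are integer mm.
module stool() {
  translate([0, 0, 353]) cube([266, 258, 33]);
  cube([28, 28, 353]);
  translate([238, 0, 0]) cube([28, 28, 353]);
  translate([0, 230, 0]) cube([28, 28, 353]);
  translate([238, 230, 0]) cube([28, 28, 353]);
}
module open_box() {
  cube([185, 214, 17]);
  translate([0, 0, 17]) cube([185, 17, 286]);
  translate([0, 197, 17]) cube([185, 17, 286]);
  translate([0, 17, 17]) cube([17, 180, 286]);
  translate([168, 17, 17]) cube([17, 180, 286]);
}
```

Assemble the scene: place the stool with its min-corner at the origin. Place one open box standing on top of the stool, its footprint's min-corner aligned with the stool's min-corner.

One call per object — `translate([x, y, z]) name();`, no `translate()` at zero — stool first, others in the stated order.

stool();
translate([0, 0, 386]) open_box();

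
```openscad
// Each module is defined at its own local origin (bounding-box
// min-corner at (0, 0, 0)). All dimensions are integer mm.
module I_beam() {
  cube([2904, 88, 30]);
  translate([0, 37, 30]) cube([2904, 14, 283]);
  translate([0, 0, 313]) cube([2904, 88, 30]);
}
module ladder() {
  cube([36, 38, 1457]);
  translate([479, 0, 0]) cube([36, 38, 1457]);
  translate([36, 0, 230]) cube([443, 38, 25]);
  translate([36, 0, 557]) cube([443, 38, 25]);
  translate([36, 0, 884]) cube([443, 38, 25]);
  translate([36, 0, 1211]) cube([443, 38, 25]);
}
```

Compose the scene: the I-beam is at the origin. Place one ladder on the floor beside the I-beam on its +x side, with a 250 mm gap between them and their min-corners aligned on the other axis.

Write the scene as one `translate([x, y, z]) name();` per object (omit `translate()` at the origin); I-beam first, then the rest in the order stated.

I_beam();
translate([3154, 0, 0]) ladder();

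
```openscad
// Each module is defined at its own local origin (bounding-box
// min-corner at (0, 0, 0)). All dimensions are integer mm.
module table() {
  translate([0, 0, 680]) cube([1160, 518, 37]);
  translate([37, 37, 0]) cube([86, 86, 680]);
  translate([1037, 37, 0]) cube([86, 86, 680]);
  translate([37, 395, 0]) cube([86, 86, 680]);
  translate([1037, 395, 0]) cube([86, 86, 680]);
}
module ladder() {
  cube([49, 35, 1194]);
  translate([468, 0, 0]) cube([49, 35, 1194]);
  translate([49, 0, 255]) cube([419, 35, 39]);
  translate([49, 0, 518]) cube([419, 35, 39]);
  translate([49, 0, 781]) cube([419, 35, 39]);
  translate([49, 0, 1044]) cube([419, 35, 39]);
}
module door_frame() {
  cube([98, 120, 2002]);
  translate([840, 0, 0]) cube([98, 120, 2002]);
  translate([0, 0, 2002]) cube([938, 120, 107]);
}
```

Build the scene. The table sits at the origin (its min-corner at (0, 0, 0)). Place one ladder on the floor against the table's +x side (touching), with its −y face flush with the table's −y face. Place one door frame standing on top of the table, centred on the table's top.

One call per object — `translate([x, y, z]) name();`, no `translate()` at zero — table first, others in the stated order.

table();
translate([1160, 0, 0]) ladder();
translate([111, 199, 717]) door_frame();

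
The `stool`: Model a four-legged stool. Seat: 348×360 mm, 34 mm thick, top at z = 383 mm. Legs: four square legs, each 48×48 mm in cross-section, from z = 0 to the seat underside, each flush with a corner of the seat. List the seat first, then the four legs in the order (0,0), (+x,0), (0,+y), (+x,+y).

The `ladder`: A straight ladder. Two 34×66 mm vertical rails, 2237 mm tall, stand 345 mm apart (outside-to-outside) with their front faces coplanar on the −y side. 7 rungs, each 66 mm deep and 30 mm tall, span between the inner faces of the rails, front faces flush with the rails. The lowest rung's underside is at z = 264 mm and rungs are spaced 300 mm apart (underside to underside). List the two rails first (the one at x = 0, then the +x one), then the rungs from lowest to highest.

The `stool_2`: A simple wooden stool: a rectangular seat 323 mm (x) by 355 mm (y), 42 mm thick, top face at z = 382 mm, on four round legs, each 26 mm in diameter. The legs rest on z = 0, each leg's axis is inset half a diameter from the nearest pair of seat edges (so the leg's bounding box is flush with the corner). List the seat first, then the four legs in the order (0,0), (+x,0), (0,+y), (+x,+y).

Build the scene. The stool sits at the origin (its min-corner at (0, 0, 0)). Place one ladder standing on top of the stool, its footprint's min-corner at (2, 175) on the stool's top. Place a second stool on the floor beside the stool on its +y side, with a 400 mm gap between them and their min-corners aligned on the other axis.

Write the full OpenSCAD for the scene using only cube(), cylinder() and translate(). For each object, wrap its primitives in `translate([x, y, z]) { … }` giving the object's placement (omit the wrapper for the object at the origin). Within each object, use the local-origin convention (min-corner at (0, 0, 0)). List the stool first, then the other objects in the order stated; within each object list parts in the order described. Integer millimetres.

translate([0, 0, 349]) cube([348, 360, 34]);
cube([48, 48, 349]);
translate([300, 0, 0]) cube([48, 48, 349]);
translate([0, 312, 0]) cube([48, 48, 349]);
translate([300, 312, 0]) cube([48, 48, 349]);
translate([2, 175, 383]) {
  cube([34, 66, 2237]);
  translate([311, 0, 0]) cube([34, 66, 2237]);
  translate([34, 0, 264]) cube([277, 66, 30]);
  translate([34, 0, 564]) cube([277, 66, 30]);
  translate([34, 0, 864]) cube([277, 66, 30]);
  translate([34, 0, 1164]) cube([277, 66, 30]);
  translate([34, 0, 1464]) cube([277, 66, 30]);
  translate([34, 0, 1764]) cube([277, 66, 30]);
  translate([34, 0, 2064]) cube([277, 66, 30]);
}
translate([0, 760, 0]) {
  translate([0, 0, 340]) cube([323, 355, 42]);
  translate([13, 13, 0]) cylinder(h = 340, r = 13);
  translate([310, 13, 0]) cylinder(h = 340, r = 13);
  translate([13, 342, 0]) cylinder(h = 340, r = 13);
  translate([310, 342, 0]) cylinder(h = 340, r = 13);
}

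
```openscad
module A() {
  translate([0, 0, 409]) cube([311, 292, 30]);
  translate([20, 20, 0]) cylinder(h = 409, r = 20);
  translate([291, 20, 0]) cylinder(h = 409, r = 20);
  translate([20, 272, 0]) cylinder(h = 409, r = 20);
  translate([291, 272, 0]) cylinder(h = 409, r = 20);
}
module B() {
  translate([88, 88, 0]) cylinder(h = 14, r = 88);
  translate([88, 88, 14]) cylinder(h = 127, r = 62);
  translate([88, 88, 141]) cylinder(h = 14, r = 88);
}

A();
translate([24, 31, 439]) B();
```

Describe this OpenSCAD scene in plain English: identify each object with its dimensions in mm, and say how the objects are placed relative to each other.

A is a four-legged stool. The seat is a 311×292×30 mm slab whose top surface is at z = 439 mm; four round legs, each 40 mm in diameter, run from the floor (z = 0) to the underside of the seat, each leg's axis is inset half a diameter from the nearest pair of seat edges (so the leg's bounding box is flush with the corner).

B is a spool: two coaxial disc flanges of radius 88 mm and thickness 14 mm, joined by a core cylinder of radius 62 mm and height 127 mm. The lower flange rests on z = 0 and the three cylinders share a vertical axis.

The spool is on top of the stool.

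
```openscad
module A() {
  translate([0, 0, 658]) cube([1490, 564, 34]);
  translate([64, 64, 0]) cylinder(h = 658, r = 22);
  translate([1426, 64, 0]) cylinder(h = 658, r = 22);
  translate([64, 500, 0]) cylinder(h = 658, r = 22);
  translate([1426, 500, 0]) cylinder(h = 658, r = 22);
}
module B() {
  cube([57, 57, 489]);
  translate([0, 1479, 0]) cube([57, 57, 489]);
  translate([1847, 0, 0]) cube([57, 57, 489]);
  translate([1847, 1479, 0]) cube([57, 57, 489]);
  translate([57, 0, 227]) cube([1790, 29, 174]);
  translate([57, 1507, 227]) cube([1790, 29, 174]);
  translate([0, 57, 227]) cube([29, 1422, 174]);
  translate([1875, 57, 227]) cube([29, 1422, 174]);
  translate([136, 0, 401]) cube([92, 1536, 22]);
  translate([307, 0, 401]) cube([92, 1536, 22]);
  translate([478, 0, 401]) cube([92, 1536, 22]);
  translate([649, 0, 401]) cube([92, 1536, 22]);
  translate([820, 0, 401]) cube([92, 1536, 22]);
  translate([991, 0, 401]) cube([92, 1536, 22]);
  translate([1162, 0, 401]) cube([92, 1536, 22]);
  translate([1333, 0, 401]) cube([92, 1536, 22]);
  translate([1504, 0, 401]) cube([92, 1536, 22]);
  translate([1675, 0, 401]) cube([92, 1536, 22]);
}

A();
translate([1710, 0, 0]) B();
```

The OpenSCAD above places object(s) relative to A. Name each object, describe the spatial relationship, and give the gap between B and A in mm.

The bed frame's nearest face is 220 mm from the table's +x face.

A is a table. B is a bed frame. The bed frame is on the floor beside the table on its +x side. The gap between the bed frame and the table is 220 mm.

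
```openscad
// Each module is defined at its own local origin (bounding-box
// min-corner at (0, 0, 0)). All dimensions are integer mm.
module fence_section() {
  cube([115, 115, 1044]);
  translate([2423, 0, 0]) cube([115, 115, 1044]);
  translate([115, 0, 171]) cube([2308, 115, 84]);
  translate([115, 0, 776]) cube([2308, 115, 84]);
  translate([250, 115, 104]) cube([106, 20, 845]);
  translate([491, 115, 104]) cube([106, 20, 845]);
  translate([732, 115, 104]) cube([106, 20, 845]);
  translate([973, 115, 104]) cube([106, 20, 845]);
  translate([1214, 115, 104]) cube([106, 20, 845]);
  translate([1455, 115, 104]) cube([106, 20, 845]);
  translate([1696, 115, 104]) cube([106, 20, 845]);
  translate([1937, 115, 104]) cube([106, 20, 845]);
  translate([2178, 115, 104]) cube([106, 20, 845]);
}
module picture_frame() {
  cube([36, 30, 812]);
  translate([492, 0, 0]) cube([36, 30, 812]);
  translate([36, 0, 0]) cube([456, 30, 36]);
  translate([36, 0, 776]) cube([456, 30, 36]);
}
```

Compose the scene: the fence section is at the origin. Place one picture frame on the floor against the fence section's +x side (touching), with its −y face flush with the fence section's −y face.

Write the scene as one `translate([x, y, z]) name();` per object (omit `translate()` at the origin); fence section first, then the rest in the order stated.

fence_section();
translate([2538, 0, 0]) picture_frame();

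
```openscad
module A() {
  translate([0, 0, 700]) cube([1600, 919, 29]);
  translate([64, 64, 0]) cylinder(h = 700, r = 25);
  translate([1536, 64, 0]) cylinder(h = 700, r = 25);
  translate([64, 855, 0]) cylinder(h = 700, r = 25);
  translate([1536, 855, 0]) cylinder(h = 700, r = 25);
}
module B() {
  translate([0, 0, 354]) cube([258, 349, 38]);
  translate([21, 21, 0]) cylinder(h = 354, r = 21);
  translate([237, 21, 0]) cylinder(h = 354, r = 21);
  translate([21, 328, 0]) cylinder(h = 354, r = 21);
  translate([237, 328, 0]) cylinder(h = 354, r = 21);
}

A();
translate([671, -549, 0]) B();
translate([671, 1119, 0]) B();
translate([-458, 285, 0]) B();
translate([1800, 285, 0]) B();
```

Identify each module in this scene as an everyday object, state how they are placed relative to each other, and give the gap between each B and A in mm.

Each stool's nearest face is 200 mm from the table's bounding box.

A is a table. B is a stool. Four stools sit around the table at the −y, +y, −x, +x sides. The gap between each stool and the table is 200 mm.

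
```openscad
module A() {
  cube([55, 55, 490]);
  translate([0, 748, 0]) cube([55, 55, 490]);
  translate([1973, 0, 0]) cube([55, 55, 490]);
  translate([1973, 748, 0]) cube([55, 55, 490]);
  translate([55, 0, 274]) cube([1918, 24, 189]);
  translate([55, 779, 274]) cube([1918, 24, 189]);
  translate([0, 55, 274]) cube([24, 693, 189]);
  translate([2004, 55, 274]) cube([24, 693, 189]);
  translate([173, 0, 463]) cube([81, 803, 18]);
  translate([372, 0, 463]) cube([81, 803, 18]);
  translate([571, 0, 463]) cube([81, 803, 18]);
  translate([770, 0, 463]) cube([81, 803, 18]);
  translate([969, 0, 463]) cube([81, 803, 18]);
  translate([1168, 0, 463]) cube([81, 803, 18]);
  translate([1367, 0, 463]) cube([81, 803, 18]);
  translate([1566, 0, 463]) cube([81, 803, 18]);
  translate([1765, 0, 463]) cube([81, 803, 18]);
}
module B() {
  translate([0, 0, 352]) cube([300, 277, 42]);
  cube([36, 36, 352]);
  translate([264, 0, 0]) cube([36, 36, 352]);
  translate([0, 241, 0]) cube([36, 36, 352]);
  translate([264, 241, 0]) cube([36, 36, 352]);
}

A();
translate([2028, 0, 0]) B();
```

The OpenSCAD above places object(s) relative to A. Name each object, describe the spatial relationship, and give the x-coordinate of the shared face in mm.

The bed frame's +x face and the stool's −x face are both at x = 2028 mm.

A is a bed frame. B is a stool. The stool is against the bed frame's +x side, with their −y faces flush. The x-coordinate of the shared face is 2028 mm.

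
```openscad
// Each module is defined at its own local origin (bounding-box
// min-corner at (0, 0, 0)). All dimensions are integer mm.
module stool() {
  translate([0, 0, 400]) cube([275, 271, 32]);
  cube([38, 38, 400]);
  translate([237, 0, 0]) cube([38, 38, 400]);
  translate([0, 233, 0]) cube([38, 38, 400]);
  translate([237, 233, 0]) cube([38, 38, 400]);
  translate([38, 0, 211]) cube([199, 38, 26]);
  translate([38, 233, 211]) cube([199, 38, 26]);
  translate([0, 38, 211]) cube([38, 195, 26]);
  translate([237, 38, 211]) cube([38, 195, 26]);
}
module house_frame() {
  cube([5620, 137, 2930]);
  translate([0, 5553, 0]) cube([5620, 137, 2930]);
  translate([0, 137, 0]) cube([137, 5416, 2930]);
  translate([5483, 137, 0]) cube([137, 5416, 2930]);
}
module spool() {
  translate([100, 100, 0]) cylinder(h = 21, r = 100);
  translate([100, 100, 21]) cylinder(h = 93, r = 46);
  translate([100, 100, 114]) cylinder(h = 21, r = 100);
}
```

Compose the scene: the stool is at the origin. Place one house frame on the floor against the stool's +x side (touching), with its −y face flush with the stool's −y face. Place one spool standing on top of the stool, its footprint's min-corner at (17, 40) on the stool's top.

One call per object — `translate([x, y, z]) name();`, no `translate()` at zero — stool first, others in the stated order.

stool();
translate([275, 0, 0]) house_frame();
translate([17, 40, 432]) spool();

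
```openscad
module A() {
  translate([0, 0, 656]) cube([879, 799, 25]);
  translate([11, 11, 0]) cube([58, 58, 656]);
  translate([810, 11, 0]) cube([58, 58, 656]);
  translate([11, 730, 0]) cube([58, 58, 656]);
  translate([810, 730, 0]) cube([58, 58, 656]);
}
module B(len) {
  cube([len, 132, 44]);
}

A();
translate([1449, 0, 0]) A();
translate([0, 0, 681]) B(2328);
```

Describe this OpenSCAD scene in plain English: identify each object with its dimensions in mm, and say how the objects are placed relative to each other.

A is a rectangular dining table. The top is 879×799×25 mm with its upper surface at z = 681 mm. It stands on four 58×58 mm square legs, each inset 11 mm from the nearest pair of top edges, running from the floor to the underside of the top.

B is a rectangular beam 2328 mm long (x), 132 mm deep (y), 44 mm thick (z).

The beam spans the tops of two tables placed 570 mm apart, resting at z = 681 mm.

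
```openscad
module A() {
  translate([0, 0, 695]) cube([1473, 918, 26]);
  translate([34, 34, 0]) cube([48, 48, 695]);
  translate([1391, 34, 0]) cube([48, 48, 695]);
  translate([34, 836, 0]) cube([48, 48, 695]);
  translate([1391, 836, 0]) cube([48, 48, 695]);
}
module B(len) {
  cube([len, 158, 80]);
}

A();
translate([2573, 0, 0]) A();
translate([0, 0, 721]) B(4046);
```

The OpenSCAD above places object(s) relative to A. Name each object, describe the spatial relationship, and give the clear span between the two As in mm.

A is a table. B is a beam. A beam spans the tops of two tables. The clear span between the two tables is 1100 mm.

Second table starts at x = 2573; first ends at x = 1473; clear span = 2573 − 1473 = 1100 mm.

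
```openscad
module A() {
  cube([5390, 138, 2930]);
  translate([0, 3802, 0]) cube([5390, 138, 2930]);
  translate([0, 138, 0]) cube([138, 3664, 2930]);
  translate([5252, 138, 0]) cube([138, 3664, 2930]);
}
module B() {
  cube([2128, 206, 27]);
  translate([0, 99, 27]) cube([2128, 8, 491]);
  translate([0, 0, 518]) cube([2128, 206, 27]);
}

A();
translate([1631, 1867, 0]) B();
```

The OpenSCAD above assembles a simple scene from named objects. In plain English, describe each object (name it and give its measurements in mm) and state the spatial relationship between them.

A is a box-shaped house frame (walls only): outside footprint 5390×3940 mm, wall height 2930 mm, wall thickness 138 mm. The two y-facing walls run the full x-width; the two x-facing walls fit between the inner faces of the y-facing walls.

B is an I-beam lying along x, 2128 mm long. Overall section height 545 mm. Two flanges 206 mm wide (y) and 27 mm thick, one on the floor and one at the top; a web 8 mm thick runs between them, centred on the flange width.

The I-beam sits inside the house frame, centred.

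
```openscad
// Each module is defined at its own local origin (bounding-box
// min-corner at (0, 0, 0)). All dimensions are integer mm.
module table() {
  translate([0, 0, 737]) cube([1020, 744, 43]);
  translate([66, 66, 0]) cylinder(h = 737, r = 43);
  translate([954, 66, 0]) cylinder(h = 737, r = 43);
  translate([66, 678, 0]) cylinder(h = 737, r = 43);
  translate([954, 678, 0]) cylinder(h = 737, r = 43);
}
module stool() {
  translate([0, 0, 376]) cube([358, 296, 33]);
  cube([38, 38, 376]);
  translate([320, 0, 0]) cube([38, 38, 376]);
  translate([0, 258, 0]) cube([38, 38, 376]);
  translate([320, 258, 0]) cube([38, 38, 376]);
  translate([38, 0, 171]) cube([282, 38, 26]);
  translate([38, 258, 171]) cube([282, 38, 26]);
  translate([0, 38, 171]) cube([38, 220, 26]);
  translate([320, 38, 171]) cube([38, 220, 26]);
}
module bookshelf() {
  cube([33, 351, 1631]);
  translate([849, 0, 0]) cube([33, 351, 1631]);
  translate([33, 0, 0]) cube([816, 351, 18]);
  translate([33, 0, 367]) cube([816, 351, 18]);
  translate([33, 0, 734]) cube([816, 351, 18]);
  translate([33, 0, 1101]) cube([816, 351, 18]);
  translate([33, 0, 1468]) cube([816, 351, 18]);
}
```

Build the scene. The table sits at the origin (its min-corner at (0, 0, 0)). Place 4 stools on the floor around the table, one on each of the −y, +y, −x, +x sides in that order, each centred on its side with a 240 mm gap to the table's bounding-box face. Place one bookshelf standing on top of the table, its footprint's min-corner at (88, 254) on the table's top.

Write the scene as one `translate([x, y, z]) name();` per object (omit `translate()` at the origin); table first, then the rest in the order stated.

table();
translate([331, -536, 0]) stool();
translate([331, 984, 0]) stool();
translate([-598, 224, 0]) stool();
translate([1260, 224, 0]) stool();
translate([88, 254, 780]) bookshelf();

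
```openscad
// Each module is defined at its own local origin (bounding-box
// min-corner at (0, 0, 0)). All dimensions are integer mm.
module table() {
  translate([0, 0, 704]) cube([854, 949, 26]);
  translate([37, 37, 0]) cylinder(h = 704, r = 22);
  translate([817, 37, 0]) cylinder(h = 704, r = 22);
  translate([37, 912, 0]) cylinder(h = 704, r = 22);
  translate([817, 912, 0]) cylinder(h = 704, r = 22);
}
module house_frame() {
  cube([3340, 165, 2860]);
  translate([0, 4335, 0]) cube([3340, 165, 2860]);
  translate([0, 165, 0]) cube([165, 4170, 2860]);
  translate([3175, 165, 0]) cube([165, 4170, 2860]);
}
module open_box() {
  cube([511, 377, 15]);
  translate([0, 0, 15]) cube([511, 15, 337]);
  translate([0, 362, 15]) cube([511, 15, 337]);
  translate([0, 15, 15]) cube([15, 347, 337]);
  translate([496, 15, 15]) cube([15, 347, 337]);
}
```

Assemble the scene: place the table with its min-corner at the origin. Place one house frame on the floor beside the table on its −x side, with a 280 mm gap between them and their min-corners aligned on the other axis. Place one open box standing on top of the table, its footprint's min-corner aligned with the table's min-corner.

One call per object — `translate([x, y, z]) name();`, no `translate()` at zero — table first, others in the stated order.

table();
translate([-3620, 0, 0]) house_frame();
translate([0, 0, 730]) open_box();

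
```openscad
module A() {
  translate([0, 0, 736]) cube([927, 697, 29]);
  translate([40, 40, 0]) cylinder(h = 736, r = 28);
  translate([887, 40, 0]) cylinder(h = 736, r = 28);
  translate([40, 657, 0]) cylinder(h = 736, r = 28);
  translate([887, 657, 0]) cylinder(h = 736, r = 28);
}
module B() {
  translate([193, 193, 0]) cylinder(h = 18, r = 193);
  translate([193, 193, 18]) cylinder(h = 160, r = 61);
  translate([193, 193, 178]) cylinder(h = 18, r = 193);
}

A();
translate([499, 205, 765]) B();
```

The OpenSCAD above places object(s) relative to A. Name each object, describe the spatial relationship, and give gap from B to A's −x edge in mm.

A is a table. B is a spool. The spool is on top of the table. The gap from the spool to the table's −x edge is 499 mm.

The spool's min-x is at 499; the table's min-x is 0; gap = 499 mm.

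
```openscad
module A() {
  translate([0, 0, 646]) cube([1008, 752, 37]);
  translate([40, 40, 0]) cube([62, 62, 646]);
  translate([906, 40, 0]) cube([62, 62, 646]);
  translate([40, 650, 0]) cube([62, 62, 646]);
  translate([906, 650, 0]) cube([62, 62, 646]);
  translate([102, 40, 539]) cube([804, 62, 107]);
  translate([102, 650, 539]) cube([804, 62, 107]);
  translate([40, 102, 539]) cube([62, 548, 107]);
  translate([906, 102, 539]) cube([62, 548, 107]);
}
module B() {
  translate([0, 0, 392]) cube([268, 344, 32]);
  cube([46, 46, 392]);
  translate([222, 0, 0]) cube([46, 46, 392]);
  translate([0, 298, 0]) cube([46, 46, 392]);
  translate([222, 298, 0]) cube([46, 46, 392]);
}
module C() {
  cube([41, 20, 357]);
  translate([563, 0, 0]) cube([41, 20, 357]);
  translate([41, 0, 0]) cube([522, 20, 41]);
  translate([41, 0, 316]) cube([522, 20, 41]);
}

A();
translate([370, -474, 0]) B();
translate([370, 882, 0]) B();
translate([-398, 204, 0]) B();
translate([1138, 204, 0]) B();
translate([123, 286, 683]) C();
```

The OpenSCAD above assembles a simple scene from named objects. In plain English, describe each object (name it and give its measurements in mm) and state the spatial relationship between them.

A is a table: top 1008 mm (x) × 752 mm (y), 37 mm thick, upper face at z = 683 mm, on four 62×62 mm square legs, each inset 40 mm from the nearest pair of top edges, running from z = 0 to the bottom of the top. Four apron rails, 62 mm thick and 107 mm tall, run between adjacent legs with their top edges flush with the underside of the top and their outer faces flush with the legs' outer faces.

B is a four-legged stool. The seat is a 268×344×32 mm slab whose top surface is at z = 424 mm; four square legs, each 46×46 mm in cross-section, run from the floor (z = 0) to the underside of the seat, each flush with a corner of the seat.

C is a picture frame with a 522×275 mm rectangular opening (x by z) and a uniform 41 mm border on every side. Frame depth is 20 mm along y. It is built from two vertical stiles running the full outside height and two horizontal rails spanning the gap between the stiles.

Four stools sit around the table at the −y, +y, −x, +x sides. The picture frame is on top of the table.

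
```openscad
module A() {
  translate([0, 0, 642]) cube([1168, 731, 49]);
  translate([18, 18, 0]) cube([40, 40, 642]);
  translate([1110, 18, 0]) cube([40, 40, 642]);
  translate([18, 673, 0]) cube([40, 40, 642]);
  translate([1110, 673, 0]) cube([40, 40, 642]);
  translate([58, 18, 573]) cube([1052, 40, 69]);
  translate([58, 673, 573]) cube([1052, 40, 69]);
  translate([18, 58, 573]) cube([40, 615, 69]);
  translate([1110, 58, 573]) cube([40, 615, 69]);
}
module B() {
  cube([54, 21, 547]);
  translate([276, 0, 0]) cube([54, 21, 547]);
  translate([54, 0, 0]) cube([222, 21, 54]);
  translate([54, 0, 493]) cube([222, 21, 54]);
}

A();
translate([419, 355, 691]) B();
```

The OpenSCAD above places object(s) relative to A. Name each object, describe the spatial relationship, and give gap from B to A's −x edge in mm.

The picture frame's min-x is at 419; the table's min-x is 0; gap = 419 mm.

A is a table. B is a picture frame. The picture frame is on top of the table, centred. The gap from the picture frame to the table's −x edge is 419 mm.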